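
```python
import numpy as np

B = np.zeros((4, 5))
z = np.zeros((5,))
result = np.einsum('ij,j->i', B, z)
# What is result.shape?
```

(4,)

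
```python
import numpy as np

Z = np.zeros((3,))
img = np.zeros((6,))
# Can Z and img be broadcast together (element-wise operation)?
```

No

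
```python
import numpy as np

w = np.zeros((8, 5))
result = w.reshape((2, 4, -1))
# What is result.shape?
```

(2, 4, 5)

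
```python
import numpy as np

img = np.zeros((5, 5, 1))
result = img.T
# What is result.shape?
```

(1, 5, 5)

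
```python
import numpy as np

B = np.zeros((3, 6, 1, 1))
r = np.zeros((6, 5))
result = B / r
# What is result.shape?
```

(3, 6, 6, 5)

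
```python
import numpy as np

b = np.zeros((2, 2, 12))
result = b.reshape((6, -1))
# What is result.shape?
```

(6, 8)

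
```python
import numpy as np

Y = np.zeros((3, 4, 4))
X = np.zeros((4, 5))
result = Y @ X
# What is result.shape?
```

(3, 4, 5)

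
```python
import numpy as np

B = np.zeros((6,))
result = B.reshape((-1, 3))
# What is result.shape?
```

(2, 3)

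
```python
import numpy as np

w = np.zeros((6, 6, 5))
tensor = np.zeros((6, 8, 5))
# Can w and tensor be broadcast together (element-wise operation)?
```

No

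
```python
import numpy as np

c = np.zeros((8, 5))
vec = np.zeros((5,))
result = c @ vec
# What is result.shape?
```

(8,)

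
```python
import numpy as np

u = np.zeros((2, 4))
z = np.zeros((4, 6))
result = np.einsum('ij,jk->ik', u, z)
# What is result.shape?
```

(2, 6)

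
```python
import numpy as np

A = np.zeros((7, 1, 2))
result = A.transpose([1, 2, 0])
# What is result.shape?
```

(1, 2, 7)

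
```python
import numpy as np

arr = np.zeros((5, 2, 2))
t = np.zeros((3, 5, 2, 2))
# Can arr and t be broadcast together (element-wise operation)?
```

Yes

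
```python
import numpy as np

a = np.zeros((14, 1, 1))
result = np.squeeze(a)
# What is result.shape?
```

(14,)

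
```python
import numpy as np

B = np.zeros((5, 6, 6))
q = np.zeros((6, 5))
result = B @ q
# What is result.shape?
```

(5, 6, 5)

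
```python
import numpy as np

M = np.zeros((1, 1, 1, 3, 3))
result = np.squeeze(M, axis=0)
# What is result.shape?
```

(1, 1, 3, 3)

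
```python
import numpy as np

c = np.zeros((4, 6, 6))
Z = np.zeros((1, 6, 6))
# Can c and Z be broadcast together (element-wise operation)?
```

Yes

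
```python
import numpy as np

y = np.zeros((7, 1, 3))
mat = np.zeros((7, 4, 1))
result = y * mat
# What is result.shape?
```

(7, 4, 3)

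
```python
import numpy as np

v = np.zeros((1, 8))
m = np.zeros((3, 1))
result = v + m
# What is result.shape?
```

(3, 8)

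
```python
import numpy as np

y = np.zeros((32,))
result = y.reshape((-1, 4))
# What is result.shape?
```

(8, 4)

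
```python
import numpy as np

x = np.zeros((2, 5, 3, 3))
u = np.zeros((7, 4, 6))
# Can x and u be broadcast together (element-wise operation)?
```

No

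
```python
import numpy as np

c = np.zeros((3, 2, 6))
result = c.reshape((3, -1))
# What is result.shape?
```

(3, 12)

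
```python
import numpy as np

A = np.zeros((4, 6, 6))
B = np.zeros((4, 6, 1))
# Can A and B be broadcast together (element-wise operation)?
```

Yes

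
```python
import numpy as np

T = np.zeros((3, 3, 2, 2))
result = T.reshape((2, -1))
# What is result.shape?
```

(2, 18)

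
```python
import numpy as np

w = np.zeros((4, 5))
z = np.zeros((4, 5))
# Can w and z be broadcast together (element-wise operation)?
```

Yes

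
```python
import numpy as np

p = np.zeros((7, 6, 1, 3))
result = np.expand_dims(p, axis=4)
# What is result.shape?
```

(7, 6, 1, 3, 1)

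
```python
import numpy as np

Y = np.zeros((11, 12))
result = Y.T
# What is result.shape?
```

(12, 11)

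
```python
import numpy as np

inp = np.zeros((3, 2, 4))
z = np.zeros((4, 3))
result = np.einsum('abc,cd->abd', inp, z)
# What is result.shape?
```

(3, 2, 3)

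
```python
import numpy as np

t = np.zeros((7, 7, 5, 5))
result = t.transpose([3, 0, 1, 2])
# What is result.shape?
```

(5, 7, 7, 5)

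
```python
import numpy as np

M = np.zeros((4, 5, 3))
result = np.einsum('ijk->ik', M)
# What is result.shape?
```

(4, 3)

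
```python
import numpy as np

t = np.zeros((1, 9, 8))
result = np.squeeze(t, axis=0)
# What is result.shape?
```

(9, 8)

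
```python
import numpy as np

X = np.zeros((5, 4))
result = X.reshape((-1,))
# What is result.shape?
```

(20,)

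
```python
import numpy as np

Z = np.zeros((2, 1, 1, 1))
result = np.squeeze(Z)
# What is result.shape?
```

(2,)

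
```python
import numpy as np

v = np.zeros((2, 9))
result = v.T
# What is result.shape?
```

(9, 2)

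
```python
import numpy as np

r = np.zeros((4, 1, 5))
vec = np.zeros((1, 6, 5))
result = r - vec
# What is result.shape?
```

(4, 6, 5)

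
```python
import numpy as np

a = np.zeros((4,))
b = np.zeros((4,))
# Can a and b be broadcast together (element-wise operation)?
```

Yes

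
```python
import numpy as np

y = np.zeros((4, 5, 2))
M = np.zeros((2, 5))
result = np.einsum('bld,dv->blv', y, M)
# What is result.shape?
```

(4, 5, 5)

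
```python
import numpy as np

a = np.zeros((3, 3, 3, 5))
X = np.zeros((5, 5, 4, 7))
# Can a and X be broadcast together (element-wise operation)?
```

No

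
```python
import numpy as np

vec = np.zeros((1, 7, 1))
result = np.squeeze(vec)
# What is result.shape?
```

(7,)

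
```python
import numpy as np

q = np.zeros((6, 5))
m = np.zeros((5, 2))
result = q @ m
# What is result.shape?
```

(6, 2)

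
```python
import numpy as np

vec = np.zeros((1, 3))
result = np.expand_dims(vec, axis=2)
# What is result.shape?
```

(1, 3, 1)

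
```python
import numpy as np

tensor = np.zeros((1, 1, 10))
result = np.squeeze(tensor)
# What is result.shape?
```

(10,)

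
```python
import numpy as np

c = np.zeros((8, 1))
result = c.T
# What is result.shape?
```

(1, 8)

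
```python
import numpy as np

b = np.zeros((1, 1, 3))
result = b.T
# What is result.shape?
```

(3, 1, 1)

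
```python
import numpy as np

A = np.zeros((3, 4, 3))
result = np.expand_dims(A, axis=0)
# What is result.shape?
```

(1, 3, 4, 3)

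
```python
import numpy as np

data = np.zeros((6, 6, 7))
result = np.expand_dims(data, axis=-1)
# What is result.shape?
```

(6, 6, 7, 1)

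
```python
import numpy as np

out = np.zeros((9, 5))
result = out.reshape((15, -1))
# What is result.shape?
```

(15, 3)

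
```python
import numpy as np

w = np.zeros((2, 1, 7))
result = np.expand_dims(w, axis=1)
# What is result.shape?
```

(2, 1, 1, 7)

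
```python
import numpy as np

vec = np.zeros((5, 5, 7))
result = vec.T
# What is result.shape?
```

(7, 5, 5)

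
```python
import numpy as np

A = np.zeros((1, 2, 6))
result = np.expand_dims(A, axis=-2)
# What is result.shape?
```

(1, 2, 1, 6)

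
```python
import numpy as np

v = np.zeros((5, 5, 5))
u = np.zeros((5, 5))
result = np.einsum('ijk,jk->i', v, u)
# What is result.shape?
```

(5,)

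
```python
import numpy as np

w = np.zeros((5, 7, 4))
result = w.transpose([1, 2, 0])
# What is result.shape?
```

(7, 4, 5)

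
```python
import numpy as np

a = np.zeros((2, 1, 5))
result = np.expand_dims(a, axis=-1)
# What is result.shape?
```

(2, 1, 5, 1)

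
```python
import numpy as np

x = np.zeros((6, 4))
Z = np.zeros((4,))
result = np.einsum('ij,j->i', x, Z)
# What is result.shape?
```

(6,)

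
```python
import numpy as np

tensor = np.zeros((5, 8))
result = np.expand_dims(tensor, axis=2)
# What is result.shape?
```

(5, 8, 1)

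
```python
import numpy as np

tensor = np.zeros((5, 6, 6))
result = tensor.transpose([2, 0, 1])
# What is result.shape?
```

(6, 5, 6)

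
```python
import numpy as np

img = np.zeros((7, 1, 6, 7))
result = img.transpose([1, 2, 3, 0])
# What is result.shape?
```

(1, 6, 7, 7)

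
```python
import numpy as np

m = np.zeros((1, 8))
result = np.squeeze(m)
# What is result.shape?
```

(8,)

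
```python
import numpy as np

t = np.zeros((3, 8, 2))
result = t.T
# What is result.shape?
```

(2, 8, 3)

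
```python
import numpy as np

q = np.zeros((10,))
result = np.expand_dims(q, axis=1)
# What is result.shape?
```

(10, 1)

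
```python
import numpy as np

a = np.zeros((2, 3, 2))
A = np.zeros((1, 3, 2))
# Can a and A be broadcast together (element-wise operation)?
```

Yes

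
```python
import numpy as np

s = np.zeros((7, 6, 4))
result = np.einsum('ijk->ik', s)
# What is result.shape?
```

(7, 4)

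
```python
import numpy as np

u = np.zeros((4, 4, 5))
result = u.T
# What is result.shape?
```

(5, 4, 4)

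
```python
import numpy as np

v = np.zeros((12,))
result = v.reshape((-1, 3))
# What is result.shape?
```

(4, 3)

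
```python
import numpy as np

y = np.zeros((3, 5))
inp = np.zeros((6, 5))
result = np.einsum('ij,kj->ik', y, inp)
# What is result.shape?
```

(3, 6)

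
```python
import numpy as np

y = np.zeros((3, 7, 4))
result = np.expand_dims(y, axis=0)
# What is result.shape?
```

(1, 3, 7, 4)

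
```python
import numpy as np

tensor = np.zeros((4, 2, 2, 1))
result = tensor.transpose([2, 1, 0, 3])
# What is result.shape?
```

(2, 2, 4, 1)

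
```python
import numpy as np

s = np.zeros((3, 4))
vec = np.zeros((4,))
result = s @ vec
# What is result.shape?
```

(3,)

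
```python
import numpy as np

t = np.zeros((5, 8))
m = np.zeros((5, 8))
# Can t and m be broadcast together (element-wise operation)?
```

Yes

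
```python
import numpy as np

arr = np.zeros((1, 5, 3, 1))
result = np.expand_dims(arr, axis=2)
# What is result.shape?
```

(1, 5, 1, 3, 1)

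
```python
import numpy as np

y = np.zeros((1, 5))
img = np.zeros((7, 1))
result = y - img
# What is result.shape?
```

(7, 5)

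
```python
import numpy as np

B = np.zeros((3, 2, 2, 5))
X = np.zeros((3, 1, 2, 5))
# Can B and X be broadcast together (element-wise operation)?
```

Yes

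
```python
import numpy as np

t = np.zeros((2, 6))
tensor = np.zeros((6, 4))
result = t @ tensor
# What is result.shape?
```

(2, 4)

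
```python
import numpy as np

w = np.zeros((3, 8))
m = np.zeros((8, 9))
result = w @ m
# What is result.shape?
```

(3, 9)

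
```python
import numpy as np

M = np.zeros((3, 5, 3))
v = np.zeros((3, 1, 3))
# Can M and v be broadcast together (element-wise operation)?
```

Yes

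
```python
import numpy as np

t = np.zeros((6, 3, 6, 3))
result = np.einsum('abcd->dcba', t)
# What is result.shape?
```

(3, 6, 3, 6)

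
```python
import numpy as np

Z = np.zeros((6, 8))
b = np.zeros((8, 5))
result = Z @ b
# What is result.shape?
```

(6, 5)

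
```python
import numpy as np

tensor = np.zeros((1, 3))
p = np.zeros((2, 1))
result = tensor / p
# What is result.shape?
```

(2, 3)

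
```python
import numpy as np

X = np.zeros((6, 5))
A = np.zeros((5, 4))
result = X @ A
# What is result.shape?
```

(6, 4)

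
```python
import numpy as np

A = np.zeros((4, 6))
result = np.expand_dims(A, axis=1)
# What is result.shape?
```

(4, 1, 6)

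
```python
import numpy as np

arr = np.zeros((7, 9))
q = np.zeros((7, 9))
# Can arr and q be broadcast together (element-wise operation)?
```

Yes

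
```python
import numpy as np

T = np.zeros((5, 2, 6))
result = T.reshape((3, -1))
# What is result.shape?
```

(3, 20)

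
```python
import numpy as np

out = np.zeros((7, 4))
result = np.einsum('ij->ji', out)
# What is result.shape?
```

(4, 7)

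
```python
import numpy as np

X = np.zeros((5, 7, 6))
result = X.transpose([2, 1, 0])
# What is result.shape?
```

(6, 7, 5)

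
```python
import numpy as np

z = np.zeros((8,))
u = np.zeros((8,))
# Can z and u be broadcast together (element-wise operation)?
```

Yes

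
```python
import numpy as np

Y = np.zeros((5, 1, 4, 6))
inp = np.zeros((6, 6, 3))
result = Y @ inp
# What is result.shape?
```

(5, 6, 4, 3)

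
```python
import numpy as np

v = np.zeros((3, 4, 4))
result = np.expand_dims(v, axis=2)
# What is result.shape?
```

(3, 4, 1, 4)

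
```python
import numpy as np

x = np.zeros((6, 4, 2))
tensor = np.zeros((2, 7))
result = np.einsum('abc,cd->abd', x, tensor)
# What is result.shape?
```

(6, 4, 7)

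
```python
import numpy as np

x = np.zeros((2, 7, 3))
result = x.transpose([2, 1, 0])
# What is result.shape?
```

(3, 7, 2)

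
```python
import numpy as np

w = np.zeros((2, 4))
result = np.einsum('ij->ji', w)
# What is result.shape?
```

(4, 2)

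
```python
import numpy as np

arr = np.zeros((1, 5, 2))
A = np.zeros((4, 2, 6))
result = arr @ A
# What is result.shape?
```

(4, 5, 6)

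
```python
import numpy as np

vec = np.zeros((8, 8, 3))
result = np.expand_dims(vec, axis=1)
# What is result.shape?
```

(8, 1, 8, 3)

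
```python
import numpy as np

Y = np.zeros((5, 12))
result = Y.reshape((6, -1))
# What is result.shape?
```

(6, 10)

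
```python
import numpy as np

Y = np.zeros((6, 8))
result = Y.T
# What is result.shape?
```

(8, 6)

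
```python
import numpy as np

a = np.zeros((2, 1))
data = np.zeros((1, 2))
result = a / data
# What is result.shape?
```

(2, 2)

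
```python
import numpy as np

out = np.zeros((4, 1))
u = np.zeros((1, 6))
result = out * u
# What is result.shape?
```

(4, 6)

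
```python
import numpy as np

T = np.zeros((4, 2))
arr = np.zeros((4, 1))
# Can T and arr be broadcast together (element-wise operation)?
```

Yes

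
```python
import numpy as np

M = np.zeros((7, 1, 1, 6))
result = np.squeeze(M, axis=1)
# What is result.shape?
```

(7, 1, 6)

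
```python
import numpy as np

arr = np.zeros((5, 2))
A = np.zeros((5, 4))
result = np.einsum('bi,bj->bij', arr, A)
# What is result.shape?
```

(5, 2, 4)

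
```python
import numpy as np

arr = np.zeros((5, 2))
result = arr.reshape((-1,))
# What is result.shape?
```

(10,)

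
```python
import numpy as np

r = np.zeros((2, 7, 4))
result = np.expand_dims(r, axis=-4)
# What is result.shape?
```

(1, 2, 7, 4)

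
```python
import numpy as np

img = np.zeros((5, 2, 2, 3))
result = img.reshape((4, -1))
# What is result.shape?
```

(4, 15)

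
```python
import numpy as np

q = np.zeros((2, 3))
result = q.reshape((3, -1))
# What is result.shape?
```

(3, 2)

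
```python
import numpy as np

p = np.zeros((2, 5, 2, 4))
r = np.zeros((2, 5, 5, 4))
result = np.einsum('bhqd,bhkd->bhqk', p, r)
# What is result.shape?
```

(2, 5, 2, 5)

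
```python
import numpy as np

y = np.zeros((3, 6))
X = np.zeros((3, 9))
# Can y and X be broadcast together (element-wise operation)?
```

No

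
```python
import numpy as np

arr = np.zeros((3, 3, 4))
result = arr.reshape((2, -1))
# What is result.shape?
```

(2, 18)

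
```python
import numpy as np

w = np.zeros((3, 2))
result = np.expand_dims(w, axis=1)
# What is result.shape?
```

(3, 1, 2)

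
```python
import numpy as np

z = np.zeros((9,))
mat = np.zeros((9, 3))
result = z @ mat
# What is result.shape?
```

(3,)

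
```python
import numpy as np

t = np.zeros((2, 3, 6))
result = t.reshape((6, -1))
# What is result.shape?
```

(6, 6)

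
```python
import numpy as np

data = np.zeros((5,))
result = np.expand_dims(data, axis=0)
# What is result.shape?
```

(1, 5)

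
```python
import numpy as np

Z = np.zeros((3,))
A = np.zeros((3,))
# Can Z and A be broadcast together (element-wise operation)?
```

Yes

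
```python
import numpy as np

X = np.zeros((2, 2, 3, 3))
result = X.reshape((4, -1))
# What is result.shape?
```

(4, 9)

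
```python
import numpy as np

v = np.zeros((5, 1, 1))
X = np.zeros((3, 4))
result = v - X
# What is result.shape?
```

(5, 3, 4)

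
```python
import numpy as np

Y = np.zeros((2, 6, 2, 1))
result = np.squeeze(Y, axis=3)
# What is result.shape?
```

(2, 6, 2)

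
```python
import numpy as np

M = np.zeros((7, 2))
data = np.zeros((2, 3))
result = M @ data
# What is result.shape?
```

(7, 3)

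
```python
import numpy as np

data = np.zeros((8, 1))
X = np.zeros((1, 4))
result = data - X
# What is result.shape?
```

(8, 4)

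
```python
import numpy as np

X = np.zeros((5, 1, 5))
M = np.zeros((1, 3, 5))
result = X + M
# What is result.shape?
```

(5, 3, 5)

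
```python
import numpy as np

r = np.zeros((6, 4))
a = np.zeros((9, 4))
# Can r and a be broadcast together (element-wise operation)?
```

No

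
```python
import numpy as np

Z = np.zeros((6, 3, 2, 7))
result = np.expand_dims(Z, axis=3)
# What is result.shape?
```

(6, 3, 2, 1, 7)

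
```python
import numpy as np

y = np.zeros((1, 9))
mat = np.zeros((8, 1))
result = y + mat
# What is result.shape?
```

(8, 9)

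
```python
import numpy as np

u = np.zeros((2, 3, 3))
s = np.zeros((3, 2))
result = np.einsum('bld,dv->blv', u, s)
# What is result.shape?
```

(2, 3, 2)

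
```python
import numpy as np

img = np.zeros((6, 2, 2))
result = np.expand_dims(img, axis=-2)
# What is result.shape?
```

(6, 2, 1, 2)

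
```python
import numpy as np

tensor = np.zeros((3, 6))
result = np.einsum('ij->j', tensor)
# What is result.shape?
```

(6,)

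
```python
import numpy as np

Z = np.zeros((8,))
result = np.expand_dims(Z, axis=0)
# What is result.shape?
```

(1, 8)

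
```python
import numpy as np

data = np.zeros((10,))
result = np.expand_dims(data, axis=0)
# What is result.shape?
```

(1, 10)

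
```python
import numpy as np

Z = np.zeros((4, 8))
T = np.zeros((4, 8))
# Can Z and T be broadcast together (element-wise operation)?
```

Yes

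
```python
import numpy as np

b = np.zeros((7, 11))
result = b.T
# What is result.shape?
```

(11, 7)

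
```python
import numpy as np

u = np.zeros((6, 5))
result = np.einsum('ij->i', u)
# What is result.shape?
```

(6,)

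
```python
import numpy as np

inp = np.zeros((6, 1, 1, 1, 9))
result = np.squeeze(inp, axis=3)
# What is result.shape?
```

(6, 1, 1, 9)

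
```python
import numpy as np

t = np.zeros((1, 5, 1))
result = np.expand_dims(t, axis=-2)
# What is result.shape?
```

(1, 5, 1, 1)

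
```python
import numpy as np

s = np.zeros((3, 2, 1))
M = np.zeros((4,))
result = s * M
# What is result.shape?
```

(3, 2, 4)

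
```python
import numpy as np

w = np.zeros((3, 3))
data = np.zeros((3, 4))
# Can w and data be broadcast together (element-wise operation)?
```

No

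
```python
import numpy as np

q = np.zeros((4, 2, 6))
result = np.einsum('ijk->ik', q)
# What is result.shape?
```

(4, 6)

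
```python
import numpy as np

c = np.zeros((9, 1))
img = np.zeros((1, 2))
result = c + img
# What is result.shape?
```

(9, 2)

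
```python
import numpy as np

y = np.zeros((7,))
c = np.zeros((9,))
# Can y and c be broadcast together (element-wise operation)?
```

No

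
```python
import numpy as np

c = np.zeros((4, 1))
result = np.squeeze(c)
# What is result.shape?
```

(4,)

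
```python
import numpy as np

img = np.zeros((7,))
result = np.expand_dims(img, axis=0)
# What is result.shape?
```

(1, 7)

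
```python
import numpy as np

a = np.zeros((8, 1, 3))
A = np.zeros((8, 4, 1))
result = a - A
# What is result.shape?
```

(8, 4, 3)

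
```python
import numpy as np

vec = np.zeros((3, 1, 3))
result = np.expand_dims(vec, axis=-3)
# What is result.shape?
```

(3, 1, 1, 3)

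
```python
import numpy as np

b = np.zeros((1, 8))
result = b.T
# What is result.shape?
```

(8, 1)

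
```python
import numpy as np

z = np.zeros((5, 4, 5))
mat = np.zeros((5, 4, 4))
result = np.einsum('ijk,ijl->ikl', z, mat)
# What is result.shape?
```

(5, 5, 4)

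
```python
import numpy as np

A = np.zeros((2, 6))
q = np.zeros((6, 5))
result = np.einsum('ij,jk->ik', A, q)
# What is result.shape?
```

(2, 5)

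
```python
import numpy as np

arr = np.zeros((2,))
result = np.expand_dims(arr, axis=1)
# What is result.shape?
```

(2, 1)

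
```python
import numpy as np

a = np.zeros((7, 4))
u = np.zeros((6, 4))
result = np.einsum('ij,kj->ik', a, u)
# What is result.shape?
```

(7, 6)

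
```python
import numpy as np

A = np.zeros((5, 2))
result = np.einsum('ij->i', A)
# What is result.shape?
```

(5,)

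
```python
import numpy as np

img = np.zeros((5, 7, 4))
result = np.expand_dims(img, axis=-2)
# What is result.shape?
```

(5, 7, 1, 4)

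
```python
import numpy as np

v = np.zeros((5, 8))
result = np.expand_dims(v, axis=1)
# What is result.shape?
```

(5, 1, 8)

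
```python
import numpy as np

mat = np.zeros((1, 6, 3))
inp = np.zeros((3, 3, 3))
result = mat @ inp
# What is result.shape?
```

(3, 6, 3)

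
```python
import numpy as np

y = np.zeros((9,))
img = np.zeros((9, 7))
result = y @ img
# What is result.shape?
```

(7,)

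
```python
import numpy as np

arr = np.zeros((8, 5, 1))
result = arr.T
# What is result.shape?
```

(1, 5, 8)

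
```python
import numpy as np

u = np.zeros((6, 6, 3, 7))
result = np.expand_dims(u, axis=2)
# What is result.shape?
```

(6, 6, 1, 3, 7)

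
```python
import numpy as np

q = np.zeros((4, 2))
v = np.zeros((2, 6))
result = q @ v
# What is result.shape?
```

(4, 6)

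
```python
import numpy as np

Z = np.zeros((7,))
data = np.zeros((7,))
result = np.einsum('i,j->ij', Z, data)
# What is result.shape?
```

(7, 7)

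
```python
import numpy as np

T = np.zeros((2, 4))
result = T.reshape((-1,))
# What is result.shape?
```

(8,)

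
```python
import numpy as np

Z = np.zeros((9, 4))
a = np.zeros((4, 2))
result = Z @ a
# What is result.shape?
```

(9, 2)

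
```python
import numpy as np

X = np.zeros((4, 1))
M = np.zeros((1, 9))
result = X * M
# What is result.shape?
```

(4, 9)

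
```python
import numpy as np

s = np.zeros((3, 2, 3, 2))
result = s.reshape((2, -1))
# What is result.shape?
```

(2, 18)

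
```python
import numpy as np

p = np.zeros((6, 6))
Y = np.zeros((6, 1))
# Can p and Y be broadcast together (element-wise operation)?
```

Yes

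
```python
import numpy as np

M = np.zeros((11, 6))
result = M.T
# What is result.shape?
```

(6, 11)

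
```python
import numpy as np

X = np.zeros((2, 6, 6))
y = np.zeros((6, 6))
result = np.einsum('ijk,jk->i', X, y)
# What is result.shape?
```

(2,)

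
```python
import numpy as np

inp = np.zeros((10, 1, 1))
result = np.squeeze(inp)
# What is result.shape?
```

(10,)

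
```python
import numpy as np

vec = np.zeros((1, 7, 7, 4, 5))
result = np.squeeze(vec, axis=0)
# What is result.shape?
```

(7, 7, 4, 5)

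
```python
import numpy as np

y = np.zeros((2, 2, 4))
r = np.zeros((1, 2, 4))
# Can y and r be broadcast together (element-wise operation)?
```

Yes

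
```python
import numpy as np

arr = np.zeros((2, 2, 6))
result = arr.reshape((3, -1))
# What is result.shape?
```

(3, 8)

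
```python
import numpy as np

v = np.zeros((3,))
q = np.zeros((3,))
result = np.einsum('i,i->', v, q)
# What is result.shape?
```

()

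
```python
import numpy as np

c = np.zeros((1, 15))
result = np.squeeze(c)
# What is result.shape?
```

(15,)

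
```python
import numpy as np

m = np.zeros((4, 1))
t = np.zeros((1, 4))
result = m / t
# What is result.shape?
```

(4, 4)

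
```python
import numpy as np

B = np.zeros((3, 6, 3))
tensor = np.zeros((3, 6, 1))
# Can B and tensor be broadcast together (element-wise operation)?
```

Yes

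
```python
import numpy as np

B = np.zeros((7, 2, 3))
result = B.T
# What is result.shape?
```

(3, 2, 7)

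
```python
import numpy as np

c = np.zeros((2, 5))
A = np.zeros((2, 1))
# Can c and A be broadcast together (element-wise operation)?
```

Yes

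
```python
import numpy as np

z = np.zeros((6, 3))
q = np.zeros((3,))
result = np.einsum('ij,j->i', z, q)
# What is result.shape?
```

(6,)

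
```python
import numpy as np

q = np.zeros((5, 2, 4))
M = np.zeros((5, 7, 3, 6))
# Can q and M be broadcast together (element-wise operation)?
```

No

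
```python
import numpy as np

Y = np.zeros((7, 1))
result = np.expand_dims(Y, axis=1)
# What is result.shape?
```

(7, 1, 1)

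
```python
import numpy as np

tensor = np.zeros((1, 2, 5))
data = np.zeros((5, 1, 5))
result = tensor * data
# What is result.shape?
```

(5, 2, 5)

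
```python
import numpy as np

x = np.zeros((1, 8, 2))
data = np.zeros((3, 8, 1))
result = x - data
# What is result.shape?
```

(3, 8, 2)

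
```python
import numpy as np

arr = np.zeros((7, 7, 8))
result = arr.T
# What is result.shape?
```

(8, 7, 7)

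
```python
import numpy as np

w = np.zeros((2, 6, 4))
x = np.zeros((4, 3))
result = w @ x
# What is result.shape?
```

(2, 6, 3)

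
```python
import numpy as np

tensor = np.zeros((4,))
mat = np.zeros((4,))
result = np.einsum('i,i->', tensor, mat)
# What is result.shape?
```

()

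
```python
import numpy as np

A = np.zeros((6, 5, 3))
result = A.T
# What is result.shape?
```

(3, 5, 6)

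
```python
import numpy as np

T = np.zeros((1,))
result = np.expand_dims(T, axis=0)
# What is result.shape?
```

(1, 1)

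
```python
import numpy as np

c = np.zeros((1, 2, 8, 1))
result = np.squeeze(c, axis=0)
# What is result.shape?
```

(2, 8, 1)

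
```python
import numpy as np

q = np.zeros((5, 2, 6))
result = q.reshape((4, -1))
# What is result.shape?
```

(4, 15)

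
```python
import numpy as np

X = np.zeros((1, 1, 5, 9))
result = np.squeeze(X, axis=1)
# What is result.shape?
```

(1, 5, 9)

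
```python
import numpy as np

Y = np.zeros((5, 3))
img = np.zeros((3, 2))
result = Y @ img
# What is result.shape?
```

(5, 2)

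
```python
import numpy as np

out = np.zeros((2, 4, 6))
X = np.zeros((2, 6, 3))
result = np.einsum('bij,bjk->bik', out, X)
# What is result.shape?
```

(2, 4, 3)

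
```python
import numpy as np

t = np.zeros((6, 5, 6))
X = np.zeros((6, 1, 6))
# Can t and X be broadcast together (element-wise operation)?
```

Yes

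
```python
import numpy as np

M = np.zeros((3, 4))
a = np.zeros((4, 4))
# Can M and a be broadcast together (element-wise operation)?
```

No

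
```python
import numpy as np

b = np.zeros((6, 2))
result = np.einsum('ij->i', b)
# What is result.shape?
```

(6,)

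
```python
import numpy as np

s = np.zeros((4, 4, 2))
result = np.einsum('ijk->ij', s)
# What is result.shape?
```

(4, 4)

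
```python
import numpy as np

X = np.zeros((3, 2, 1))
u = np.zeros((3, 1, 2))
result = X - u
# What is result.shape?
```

(3, 2, 2)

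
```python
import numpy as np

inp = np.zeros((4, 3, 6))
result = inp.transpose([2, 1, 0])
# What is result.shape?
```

(6, 3, 4)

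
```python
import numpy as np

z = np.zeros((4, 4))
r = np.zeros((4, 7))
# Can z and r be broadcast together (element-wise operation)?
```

No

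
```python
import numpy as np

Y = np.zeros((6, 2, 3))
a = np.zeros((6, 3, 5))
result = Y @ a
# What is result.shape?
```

(6, 2, 5)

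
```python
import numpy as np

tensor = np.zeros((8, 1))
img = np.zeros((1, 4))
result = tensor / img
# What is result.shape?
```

(8, 4)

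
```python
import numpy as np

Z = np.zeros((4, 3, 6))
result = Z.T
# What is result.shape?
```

(6, 3, 4)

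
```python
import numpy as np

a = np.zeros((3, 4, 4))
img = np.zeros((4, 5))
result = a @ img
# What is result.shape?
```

(3, 4, 5)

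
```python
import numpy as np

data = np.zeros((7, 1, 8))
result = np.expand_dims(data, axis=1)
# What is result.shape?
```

(7, 1, 1, 8)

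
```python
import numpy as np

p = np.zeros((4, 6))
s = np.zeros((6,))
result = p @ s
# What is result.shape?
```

(4,)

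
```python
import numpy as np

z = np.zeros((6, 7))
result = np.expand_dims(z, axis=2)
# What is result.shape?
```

(6, 7, 1)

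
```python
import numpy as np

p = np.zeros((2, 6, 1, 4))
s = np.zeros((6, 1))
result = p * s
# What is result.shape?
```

(2, 6, 6, 4)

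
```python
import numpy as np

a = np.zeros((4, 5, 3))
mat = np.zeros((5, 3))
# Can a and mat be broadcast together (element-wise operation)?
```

Yes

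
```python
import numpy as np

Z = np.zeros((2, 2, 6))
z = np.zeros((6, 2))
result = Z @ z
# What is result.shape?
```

(2, 2, 2)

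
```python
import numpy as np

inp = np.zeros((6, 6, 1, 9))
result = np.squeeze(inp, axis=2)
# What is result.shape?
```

(6, 6, 9)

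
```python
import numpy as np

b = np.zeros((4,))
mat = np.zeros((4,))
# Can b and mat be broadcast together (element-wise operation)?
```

Yes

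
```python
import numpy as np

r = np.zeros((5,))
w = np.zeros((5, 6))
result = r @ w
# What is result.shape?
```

(6,)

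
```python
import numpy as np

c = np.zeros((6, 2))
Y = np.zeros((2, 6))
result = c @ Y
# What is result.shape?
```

(6, 6)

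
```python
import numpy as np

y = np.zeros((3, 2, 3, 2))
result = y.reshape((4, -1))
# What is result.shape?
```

(4, 9)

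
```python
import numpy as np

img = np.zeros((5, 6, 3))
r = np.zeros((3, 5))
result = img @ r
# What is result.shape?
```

(5, 6, 5)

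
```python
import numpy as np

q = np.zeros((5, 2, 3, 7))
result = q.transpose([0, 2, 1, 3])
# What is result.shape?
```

(5, 3, 2, 7)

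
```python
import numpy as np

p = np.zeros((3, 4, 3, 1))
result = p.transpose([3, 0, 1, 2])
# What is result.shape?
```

(1, 3, 4, 3)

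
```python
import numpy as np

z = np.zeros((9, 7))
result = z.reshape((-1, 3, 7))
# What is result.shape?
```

(3, 3, 7)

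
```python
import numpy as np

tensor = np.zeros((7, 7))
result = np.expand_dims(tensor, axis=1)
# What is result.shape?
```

(7, 1, 7)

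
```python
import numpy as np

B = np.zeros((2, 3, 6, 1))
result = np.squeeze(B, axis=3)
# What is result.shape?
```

(2, 3, 6)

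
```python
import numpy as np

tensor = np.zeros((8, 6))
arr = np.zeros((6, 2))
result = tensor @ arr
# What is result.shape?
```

(8, 2)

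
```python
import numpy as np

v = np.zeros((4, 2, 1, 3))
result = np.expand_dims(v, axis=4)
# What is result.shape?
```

(4, 2, 1, 3, 1)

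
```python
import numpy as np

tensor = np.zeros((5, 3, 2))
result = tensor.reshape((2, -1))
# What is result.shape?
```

(2, 15)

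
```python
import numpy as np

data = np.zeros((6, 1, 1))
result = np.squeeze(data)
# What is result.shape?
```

(6,)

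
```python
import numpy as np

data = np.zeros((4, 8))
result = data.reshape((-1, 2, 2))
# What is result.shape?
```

(8, 2, 2)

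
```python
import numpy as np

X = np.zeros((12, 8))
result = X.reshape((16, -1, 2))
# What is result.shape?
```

(16, 3, 2)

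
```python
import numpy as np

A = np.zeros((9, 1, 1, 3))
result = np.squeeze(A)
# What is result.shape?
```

(9, 3)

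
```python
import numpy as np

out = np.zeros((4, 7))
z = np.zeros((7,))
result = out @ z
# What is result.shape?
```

(4,)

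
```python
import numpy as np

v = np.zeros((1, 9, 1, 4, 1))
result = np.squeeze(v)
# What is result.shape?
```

(9, 4)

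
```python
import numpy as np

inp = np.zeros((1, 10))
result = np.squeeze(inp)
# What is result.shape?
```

(10,)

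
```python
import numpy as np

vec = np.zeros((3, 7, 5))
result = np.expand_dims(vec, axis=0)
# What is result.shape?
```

(1, 3, 7, 5)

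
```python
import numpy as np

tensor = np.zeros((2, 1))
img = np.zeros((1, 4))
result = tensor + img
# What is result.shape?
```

(2, 4)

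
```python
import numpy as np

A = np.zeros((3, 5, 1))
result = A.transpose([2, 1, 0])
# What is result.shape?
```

(1, 5, 3)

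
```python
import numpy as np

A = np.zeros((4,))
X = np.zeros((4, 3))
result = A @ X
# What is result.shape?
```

(3,)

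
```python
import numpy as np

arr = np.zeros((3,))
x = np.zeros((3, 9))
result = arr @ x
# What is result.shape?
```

(9,)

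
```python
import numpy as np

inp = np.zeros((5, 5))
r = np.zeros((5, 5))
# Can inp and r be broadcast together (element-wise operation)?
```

Yes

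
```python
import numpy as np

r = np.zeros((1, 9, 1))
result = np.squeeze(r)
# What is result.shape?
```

(9,)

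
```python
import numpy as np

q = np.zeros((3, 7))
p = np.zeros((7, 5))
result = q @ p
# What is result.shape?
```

(3, 5)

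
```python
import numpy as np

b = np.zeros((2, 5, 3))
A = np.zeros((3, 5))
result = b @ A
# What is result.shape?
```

(2, 5, 5)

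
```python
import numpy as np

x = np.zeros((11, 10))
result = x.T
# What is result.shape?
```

(10, 11)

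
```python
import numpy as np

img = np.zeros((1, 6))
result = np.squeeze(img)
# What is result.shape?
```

(6,)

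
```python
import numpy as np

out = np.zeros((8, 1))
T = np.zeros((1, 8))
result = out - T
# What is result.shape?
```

(8, 8)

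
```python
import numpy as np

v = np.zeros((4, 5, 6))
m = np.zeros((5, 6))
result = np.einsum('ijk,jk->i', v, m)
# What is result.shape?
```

(4,)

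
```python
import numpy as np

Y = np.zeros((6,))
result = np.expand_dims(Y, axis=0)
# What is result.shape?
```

(1, 6)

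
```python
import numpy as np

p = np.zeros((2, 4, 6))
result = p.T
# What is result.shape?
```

(6, 4, 2)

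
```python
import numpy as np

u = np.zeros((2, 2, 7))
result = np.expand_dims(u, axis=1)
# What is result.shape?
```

(2, 1, 2, 7)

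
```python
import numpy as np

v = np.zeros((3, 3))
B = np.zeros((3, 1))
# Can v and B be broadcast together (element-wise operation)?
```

Yes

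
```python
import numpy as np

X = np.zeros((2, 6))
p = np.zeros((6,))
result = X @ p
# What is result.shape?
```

(2,)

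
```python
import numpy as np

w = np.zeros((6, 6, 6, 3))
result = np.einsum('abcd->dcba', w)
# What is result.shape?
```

(3, 6, 6, 6)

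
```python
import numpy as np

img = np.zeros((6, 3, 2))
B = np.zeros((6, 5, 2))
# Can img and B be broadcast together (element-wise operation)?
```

No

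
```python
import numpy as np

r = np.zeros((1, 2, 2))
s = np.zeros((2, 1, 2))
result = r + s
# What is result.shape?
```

(2, 2, 2)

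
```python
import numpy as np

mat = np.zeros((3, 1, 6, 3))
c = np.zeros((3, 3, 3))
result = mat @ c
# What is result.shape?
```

(3, 3, 6, 3)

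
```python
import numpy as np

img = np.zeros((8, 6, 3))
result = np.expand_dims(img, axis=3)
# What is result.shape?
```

(8, 6, 3, 1)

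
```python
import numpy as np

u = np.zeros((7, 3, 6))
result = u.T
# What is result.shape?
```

(6, 3, 7)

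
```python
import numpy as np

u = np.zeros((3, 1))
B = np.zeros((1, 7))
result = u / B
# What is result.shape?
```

(3, 7)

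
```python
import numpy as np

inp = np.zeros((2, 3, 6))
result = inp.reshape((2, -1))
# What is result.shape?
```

(2, 18)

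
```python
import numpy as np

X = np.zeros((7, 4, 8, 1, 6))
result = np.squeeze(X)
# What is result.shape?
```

(7, 4, 8, 6)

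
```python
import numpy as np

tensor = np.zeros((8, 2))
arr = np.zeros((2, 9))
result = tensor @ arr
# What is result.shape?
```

(8, 9)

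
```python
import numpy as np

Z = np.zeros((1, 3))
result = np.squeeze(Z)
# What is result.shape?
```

(3,)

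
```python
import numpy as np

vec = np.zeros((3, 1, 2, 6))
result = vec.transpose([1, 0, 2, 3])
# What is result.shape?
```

(1, 3, 2, 6)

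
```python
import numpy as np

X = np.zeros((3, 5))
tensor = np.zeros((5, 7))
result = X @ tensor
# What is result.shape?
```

(3, 7)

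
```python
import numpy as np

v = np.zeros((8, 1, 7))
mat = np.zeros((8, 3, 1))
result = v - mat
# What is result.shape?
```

(8, 3, 7)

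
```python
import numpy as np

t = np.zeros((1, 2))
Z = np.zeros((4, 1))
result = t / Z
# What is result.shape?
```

(4, 2)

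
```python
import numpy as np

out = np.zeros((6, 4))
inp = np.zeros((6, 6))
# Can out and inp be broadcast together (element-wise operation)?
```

No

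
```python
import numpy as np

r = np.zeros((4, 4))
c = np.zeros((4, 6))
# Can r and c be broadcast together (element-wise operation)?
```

No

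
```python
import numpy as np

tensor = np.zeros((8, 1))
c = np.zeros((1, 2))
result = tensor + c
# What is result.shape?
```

(8, 2)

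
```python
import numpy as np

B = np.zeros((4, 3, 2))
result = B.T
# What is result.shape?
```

(2, 3, 4)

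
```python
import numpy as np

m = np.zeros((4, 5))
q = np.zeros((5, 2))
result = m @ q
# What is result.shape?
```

(4, 2)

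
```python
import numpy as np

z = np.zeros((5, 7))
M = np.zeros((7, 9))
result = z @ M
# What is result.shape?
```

(5, 9)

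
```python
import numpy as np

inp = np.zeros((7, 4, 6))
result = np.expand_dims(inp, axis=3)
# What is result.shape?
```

(7, 4, 6, 1)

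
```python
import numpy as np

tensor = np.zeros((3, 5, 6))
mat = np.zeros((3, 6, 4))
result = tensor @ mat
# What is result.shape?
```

(3, 5, 4)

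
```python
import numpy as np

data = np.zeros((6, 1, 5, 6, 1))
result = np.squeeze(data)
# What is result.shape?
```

(6, 5, 6)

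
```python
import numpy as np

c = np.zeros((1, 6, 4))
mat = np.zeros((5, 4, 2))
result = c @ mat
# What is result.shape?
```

(5, 6, 2)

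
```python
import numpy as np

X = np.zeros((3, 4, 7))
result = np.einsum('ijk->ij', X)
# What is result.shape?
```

(3, 4)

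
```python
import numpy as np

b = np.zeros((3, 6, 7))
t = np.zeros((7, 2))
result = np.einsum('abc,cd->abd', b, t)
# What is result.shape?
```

(3, 6, 2)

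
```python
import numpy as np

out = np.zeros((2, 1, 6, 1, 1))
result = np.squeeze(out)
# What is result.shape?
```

(2, 6)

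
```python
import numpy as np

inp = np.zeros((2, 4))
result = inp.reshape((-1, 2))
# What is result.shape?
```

(4, 2)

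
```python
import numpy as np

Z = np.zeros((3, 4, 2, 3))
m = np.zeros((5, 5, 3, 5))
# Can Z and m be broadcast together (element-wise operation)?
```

No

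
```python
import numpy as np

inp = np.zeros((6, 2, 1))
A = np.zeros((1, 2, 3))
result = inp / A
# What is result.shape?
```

(6, 2, 3)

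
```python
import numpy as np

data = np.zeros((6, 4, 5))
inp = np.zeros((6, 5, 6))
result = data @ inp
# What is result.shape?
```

(6, 4, 6)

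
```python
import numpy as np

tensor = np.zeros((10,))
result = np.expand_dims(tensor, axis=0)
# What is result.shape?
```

(1, 10)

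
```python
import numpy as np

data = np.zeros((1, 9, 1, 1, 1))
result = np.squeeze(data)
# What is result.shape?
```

(9,)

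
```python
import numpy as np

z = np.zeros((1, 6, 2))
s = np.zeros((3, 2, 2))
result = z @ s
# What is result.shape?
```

(3, 6, 2)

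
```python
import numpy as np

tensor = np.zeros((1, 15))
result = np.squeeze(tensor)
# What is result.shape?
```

(15,)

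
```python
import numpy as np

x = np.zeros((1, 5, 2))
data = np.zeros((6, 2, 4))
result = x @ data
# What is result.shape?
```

(6, 5, 4)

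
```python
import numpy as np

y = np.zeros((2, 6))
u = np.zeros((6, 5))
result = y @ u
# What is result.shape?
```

(2, 5)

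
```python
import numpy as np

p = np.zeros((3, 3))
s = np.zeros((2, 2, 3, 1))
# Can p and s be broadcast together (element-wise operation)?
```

Yes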